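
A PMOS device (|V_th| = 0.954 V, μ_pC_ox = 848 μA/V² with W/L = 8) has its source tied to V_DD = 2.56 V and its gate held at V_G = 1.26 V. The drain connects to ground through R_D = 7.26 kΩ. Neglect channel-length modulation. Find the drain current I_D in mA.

V_SG = V_DD − V_G = 2.56 − 1.26 = 1.3 V, so V_ov = 1.3 − 0.954 = 0.346 V.
k_p = μ_pC_ox · (W/L) = 6.784 mA/V².
Assume saturation: I_D = ½ k_p V_ov² = 0.5 × 6.784 × 0.346² = 0.406 mA, giving V_SD = V_DD − I_D R_D = 2.56 − 0.406 × 7.26 = -0.388 V.
But -0.388 V < V_ov = 0.346 V, so the device is actually in triode.
In triode I_D = k_p[V_ov V_SD − ½ V_SD²] and I_D = (V_DD − V_SD)/R_D. Equating: 24.6 V_SD² − 18.04 V_SD + 2.56 = 0, giving V_SD = 0.192 V (the root below V_ov).
I_D = (2.56 − 0.192) / 7.26 = 0.326 mA.

I_D = 0.326 mA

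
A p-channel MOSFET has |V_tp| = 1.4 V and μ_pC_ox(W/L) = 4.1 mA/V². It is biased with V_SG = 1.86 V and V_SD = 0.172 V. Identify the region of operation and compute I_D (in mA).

V_ov = V_SG − |V_tp| = 1.86 − 1.4 = 0.46 V.
Since V_SD = 0.172 V < V_ov = 0.46 V, the device is in the triode region.
I_D = k_p [V_ov · V_SD − ½ V_SD²] = 4.1 × [0.46 × 0.172 − 0.5 × 0.172²] = 0.264 mA.

Triode; I_D = 0.264 mA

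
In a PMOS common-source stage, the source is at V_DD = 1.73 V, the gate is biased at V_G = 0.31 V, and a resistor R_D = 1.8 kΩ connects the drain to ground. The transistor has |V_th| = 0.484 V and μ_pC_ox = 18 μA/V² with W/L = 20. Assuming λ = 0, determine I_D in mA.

V_SG = V_DD − V_G = 1.73 − 0.31 = 1.42 V, so V_ov = 1.42 − 0.484 = 0.936 V.
k_p = μ_pC_ox · (W/L) = 0.36 mA/V².
Assume saturation: I_D = ½ k_p V_ov² = 0.5 × 0.36 × 0.936² = 0.158 mA, giving V_SD = V_DD − I_D R_D = 1.73 − 0.158 × 1.8 = 1.45 V.
V_SD = 1.45 V ≥ V_ov = 0.936 V, confirming saturation.

I_D = 0.158 mA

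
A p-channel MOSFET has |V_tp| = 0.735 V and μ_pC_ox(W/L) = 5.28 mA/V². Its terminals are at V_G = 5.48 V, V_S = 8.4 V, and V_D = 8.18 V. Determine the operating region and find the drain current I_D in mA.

Triode; I_D = 2.41 mA

V_SG = V_S − V_G = 8.4 − 5.48 = 2.92 V; V_SD = V_S − V_D = 8.4 − 8.18 = 0.22 V.
V_ov = V_SG − |V_tp| = 2.92 − 0.735 = 2.19 V.
Since V_SD = 0.22 V < V_ov = 2.19 V, the device is in the triode region.
I_D = k_p [V_ov · V_SD − ½ V_SD²] = 5.28 × [2.19 × 0.22 − 0.5 × 0.22²] = 2.41 mA.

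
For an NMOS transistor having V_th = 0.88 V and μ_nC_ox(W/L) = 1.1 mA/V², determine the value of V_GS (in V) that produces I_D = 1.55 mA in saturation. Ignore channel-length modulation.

V_GS = 2.56 V

In saturation I_D = ½ k_n (V_GS − V_th)², so V_GS − V_th = √(2 I_D / k_n) = √(2 × 1.55 / 1.1) = 1.68 V.
V_GS = 0.88 + 1.68 = 2.56 V.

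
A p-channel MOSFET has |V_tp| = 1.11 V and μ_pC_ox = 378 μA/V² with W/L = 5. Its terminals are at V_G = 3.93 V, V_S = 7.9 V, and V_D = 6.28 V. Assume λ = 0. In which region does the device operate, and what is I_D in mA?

V_SG = V_S − V_G = 7.9 − 3.93 = 3.97 V; V_SD = V_S − V_D = 7.9 − 6.28 = 1.62 V.
k_p = μ_pC_ox · (W/L) = 1.89 mA/V².
V_ov = V_SG − |V_tp| = 3.97 − 1.11 = 2.86 V.
Since V_SD = 1.62 V < V_ov = 2.86 V, the device is in the triode region.
I_D = k_p [V_ov · V_SD − ½ V_SD²] = 1.89 × [2.86 × 1.62 − 0.5 × 1.62²] = 6.28 mA.

Triode; I_D = 6.28 mA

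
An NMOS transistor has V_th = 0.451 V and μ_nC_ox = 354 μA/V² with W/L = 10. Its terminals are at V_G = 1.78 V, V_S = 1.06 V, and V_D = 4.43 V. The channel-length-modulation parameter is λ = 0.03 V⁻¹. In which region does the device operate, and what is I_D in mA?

V_GS = V_G − V_S = 1.78 − 1.06 = 0.72 V; V_DS = V_D − V_S = 4.43 − 1.06 = 3.37 V.
k_n = μ_nC_ox · (W/L) = 3.54 mA/V².
V_ov = V_GS − V_th = 0.72 − 0.451 = 0.269 V.
Since V_DS = 3.37 V ≥ V_ov = 0.269 V, the device is in saturation.
I_D = ½ k_n V_ov² (1 + λ V_DS) = 0.5 × 3.54 × 0.269² × (1 + 0.03 × 3.37) = 0.141 mA.

Saturation; I_D = 0.141 mA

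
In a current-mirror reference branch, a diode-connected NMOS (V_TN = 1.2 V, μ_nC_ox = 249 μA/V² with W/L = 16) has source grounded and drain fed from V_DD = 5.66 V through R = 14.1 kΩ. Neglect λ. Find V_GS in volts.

With gate tied to drain, V_GS = V_DS ≥ V_GS − V_TN, so the device is in saturation.
k_n = μ_nC_ox · (W/L) = 3.984 mA/V².
KCL at the drain: ½ k_n (V_GS − V_TN)² = (V_DD − V_GS)/R.
Let x = V_GS − 1.2. Then 28.1 x² + x − 4.46 = 0, giving x = 0.381 V (positive root), so V_GS = 1.58 V.
I_D = (V_DD − V_GS)/R = (5.66 − 1.58) / 14.1 = 0.289 mA.

V_GS = 1.58 V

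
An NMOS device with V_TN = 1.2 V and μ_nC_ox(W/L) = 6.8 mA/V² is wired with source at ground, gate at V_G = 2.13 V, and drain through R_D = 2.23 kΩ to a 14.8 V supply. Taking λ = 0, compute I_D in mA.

V_GS = V_G = 2.13 V, so V_ov = 2.13 − 1.2 = 0.93 V.
Assume saturation: I_D = ½ k_n V_ov² = 0.5 × 6.8 × 0.93² = 2.94 mA, giving V_DS = V_DD − I_D R_D = 14.8 − 2.94 × 2.23 = 8.24 V.
V_DS = 8.24 V ≥ V_ov = 0.93 V, confirming saturation.

I_D = 2.94 mA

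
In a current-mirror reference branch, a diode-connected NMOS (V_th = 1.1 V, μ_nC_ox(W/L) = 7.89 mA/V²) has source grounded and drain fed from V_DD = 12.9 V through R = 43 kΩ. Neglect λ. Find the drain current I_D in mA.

I_D = 0.268 mA

With gate tied to drain, V_GS = V_DS ≥ V_GS − V_th, so the device is in saturation.
KCL at the drain: ½ k_n (V_GS − V_th)² = (V_DD − V_GS)/R.
Let x = V_GS − 1.1. Then 170 x² + x − 11.8 = 0, giving x = 0.261 V (positive root), so V_GS = 1.36 V.
I_D = (V_DD − V_GS)/R = (12.9 − 1.36) / 43 = 0.268 mA.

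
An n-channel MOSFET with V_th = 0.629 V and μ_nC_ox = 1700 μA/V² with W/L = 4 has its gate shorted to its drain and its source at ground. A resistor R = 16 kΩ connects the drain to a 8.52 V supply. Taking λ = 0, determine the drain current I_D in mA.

With gate tied to drain, V_GS = V_DS ≥ V_GS − V_th, so the device is in saturation.
k_n = μ_nC_ox · (W/L) = 6.8 mA/V².
KCL at the drain: ½ k_n (V_GS − V_th)² = (V_DD − V_GS)/R.
Let x = V_GS − 0.629. Then 54.4 x² + x − 7.891 = 0, giving x = 0.372 V (positive root), so V_GS = 1 V.
I_D = (V_DD − V_GS)/R = (8.52 − 1) / 16 = 0.47 mA.

I_D = 0.470 mA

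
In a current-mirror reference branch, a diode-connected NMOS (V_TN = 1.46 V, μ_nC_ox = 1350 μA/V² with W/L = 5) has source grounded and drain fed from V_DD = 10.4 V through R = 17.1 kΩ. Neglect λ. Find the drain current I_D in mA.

With gate tied to drain, V_GS = V_DS ≥ V_GS − V_TN, so the device is in saturation.
k_n = μ_nC_ox · (W/L) = 6.75 mA/V².
KCL at the drain: ½ k_n (V_GS − V_TN)² = (V_DD − V_GS)/R.
Let x = V_GS − 1.46. Then 57.7 x² + x − 8.94 = 0, giving x = 0.385 V (positive root), so V_GS = 1.85 V.
I_D = (V_DD − V_GS)/R = (10.4 − 1.85) / 17.1 = 0.5 mA.

I_D = 0.500 mA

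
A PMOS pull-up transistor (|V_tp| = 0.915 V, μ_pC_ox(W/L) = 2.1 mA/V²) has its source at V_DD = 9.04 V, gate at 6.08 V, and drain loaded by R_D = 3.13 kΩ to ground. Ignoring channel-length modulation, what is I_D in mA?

V_SG = V_DD − V_G = 9.04 − 6.08 = 2.96 V, so V_ov = 2.96 − 0.915 = 2.04 V.
Assume saturation: I_D = ½ k_p V_ov² = 0.5 × 2.1 × 2.04² = 4.39 mA, giving V_SD = V_DD − I_D R_D = 9.04 − 4.39 × 3.13 = -4.7 V.
But -4.7 V < V_ov = 2.04 V, so the device is actually in triode.
In triode I_D = k_p[V_ov V_SD − ½ V_SD²] and I_D = (V_DD − V_SD)/R_D. Equating: 3.29 V_SD² − 14.44 V_SD + 9.04 = 0, giving V_SD = 0.756 V (the root below V_ov).
I_D = (9.04 − 0.756) / 3.13 = 2.65 mA.

I_D = 2.65 mA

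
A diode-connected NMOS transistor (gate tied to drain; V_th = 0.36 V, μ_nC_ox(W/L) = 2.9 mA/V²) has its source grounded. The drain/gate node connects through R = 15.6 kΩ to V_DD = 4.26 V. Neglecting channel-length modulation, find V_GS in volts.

With gate tied to drain, V_GS = V_DS ≥ V_GS − V_th, so the device is in saturation.
KCL at the drain: ½ k_n (V_GS − V_th)² = (V_DD − V_GS)/R.
Let x = V_GS − 0.36. Then 22.6 x² + x − 3.9 = 0, giving x = 0.394 V (positive root), so V_GS = 0.754 V.
I_D = (V_DD − V_GS)/R = (4.26 − 0.754) / 15.6 = 0.225 mA.

V_GS = 0.754 V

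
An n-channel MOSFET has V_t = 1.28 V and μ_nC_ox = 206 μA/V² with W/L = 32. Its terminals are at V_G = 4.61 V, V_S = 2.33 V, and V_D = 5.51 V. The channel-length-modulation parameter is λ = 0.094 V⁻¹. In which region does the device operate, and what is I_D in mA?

Saturation; I_D = 4.28 mA

V_GS = V_G − V_S = 4.61 − 2.33 = 2.28 V; V_DS = V_D − V_S = 5.51 − 2.33 = 3.18 V.
k_n = μ_nC_ox · (W/L) = 6.592 mA/V².
V_ov = V_GS − V_t = 2.28 − 1.28 = 1 V.
Since V_DS = 3.18 V ≥ V_ov = 1 V, the device is in saturation.
I_D = ½ k_n V_ov² (1 + λ V_DS) = 0.5 × 6.592 × 1² × (1 + 0.094 × 3.18) = 4.28 mA.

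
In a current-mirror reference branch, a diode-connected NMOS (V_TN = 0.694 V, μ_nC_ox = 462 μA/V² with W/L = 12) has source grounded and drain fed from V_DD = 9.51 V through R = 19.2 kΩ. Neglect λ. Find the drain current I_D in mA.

I_D = 0.438 mA

With gate tied to drain, V_GS = V_DS ≥ V_GS − V_TN, so the device is in saturation.
k_n = μ_nC_ox · (W/L) = 5.544 mA/V².
KCL at the drain: ½ k_n (V_GS − V_TN)² = (V_DD − V_GS)/R.
Let x = V_GS − 0.694. Then 53.2 x² + x − 8.816 = 0, giving x = 0.398 V (positive root), so V_GS = 1.09 V.
I_D = (V_DD − V_GS)/R = (9.51 − 1.09) / 19.2 = 0.438 mA.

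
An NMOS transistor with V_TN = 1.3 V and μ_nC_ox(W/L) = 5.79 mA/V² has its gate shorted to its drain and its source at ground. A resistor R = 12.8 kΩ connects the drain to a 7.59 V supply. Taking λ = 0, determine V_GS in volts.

With gate tied to drain, V_GS = V_DS ≥ V_GS − V_TN, so the device is in saturation.
KCL at the drain: ½ k_n (V_GS − V_TN)² = (V_DD − V_GS)/R.
Let x = V_GS − 1.3. Then 37.1 x² + x − 6.29 = 0, giving x = 0.399 V (positive root), so V_GS = 1.7 V.
I_D = (V_DD − V_GS)/R = (7.59 − 1.7) / 12.8 = 0.46 mA.

V_GS = 1.70 V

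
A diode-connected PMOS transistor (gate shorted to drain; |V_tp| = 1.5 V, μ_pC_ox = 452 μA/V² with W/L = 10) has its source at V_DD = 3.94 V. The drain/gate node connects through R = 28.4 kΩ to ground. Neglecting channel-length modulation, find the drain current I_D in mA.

With gate tied to drain, V_SG = V_SD ≥ V_SG − |V_tp|, so the device is in saturation.
k_p = μ_pC_ox · (W/L) = 4.52 mA/V².
KCL at the drain: ½ k_p (V_SG − |V_tp|)² = (V_DD − V_SG)/R.
Let x = V_SG − 1.5. Then 64.2 x² + x − 2.44 = 0, giving x = 0.187 V (positive root), so V_SG = 1.69 V.
I_D = (V_DD − V_SG)/R = (3.94 − 1.69) / 28.4 = 0.0793 mA.

I_D = 0.0793 mA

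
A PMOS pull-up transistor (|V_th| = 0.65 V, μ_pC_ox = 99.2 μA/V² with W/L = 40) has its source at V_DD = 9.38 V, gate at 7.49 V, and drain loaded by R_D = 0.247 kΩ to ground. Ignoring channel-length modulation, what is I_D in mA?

I_D = 3.05 mA

V_SG = V_DD − V_G = 9.38 − 7.49 = 1.89 V, so V_ov = 1.89 − 0.65 = 1.24 V.
k_p = μ_pC_ox · (W/L) = 3.968 mA/V².
Assume saturation: I_D = ½ k_p V_ov² = 0.5 × 3.968 × 1.24² = 3.05 mA, giving V_SD = V_DD − I_D R_D = 9.38 − 3.05 × 0.247 = 8.63 V.
V_SD = 8.63 V ≥ V_ov = 1.24 V, confirming saturation.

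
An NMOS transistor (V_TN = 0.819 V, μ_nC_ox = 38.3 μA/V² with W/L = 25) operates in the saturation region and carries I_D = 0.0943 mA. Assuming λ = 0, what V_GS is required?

V_GS = 1.26 V

k_n = μ_nC_ox · (W/L) = 0.9575 mA/V².
In saturation I_D = ½ k_n (V_GS − V_TN)², so V_GS − V_TN = √(2 I_D / k_n) = √(2 × 0.0943 / 0.9575) = 0.444 V.
V_GS = 0.819 + 0.444 = 1.26 V.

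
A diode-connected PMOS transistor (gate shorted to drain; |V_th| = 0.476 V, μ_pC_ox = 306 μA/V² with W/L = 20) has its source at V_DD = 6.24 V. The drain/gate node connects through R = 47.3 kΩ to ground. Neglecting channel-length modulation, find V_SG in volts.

V_SG = 0.672 V

With gate tied to drain, V_SG = V_SD ≥ V_SG − |V_th|, so the device is in saturation.
k_p = μ_pC_ox · (W/L) = 6.12 mA/V².
KCL at the drain: ½ k_p (V_SG − |V_th|)² = (V_DD − V_SG)/R.
Let x = V_SG − 0.476. Then 145 x² + x − 5.764 = 0, giving x = 0.196 V (positive root), so V_SG = 0.672 V.
I_D = (V_DD − V_SG)/R = (6.24 − 0.672) / 47.3 = 0.118 mA.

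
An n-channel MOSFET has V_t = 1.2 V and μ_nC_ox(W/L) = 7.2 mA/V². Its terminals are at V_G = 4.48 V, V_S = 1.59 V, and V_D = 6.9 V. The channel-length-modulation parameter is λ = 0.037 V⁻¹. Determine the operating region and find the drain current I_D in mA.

Saturation; I_D = 12.3 mA

V_GS = V_G − V_S = 4.48 − 1.59 = 2.89 V; V_DS = V_D − V_S = 6.9 − 1.59 = 5.31 V.
V_ov = V_GS − V_t = 2.89 − 1.2 = 1.69 V.
Since V_DS = 5.31 V ≥ V_ov = 1.69 V, the device is in saturation.
I_D = ½ k_n V_ov² (1 + λ V_DS) = 0.5 × 7.2 × 1.69² × (1 + 0.037 × 5.31) = 12.3 mA.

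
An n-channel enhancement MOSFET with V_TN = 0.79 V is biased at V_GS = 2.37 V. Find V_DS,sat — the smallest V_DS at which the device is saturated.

The boundary between triode and saturation is V_DS = V_GS − V_TN = V_ov.
V_ov = 2.37 − 0.79 = 1.58 V.

V_DS,sat = 1.58 V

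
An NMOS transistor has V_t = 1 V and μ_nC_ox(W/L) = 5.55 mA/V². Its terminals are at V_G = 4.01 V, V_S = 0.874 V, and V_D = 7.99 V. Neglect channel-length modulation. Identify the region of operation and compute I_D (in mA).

Saturation; I_D = 12.7 mA

V_GS = V_G − V_S = 4.01 − 0.874 = 3.14 V; V_DS = V_D − V_S = 7.99 − 0.874 = 7.12 V.
V_ov = V_GS − V_t = 3.14 − 1 = 2.14 V.
Since V_DS = 7.12 V ≥ V_ov = 2.14 V, the device is in saturation.
I_D = ½ k_n V_ov² = 0.5 × 5.55 × 2.14² = 12.7 mA.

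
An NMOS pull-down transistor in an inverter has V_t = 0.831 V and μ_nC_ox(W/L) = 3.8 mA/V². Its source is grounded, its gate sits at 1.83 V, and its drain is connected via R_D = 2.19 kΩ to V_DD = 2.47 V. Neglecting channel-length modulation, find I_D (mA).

I_D = 0.987 mA

V_GS = V_G = 1.83 V, so V_ov = 1.83 − 0.831 = 0.999 V.
Assume saturation: I_D = ½ k_n V_ov² = 0.5 × 3.8 × 0.999² = 1.9 mA, giving V_DS = V_DD − I_D R_D = 2.47 − 1.9 × 2.19 = -1.68 V.
But -1.68 V < V_ov = 0.999 V, so the device is actually in triode.
In triode I_D = k_n[V_ov V_DS − ½ V_DS²] and I_D = (V_DD − V_DS)/R_D. Equating: 4.16 V_DS² − 9.314 V_DS + 2.47 = 0, giving V_DS = 0.307 V (the root below V_ov).
I_D = (2.47 − 0.307) / 2.19 = 0.987 mA.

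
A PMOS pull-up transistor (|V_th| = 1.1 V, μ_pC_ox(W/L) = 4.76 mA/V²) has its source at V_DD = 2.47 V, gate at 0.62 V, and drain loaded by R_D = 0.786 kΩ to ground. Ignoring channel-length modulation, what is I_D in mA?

V_SG = V_DD − V_G = 2.47 − 0.62 = 1.85 V, so V_ov = 1.85 − 1.1 = 0.75 V.
Assume saturation: I_D = ½ k_p V_ov² = 0.5 × 4.76 × 0.75² = 1.34 mA, giving V_SD = V_DD − I_D R_D = 2.47 − 1.34 × 0.786 = 1.42 V.
V_SD = 1.42 V ≥ V_ov = 0.75 V, confirming saturation.

I_D = 1.34 mA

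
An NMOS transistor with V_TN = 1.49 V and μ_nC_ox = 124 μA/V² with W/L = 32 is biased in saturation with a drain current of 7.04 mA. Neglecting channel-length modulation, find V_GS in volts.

k_n = μ_nC_ox · (W/L) = 3.968 mA/V².
In saturation I_D = ½ k_n (V_GS − V_TN)², so V_GS − V_TN = √(2 I_D / k_n) = √(2 × 7.04 / 3.968) = 1.88 V.
V_GS = 1.49 + 1.88 = 3.37 V.

V_GS = 3.37 V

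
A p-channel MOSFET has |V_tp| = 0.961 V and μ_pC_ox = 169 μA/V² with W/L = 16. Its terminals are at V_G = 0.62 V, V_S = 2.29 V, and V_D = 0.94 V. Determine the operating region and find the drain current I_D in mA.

Saturation; I_D = 0.680 mA

V_SG = V_S − V_G = 2.29 − 0.62 = 1.67 V; V_SD = V_S − V_D = 2.29 − 0.94 = 1.35 V.
k_p = μ_pC_ox · (W/L) = 2.704 mA/V².
V_ov = V_SG − |V_tp| = 1.67 − 0.961 = 0.709 V.
Since V_SD = 1.35 V ≥ V_ov = 0.709 V, the device is in saturation.
I_D = ½ k_p V_ov² = 0.5 × 2.704 × 0.709² = 0.68 mA.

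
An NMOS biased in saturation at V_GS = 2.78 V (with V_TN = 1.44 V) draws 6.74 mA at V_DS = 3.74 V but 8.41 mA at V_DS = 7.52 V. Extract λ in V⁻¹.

λ = 0.0868 V⁻¹

With V_GS fixed, I_D ∝ (1 + λ V_DS) in saturation, so I_D2/I_D1 = (1 + λ V_DS2)/(1 + λ V_DS1).
8.41/6.74 = 1.248 = (1 + 7.52 λ)/(1 + 3.74 λ).
Solving: λ (I_D1 V_DS2 − I_D2 V_DS1) = I_D2 − I_D1, so λ = (8.41 − 6.74) / (6.74 × 7.52 − 8.41 × 3.74) = 1.67 / 19.2 = 0.0868 V⁻¹.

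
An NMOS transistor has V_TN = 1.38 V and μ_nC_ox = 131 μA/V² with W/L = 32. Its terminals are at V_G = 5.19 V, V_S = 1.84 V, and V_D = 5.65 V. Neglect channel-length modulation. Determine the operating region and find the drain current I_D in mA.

Saturation; I_D = 8.13 mA

V_GS = V_G − V_S = 5.19 − 1.84 = 3.35 V; V_DS = V_D − V_S = 5.65 − 1.84 = 3.81 V.
k_n = μ_nC_ox · (W/L) = 4.192 mA/V².
V_ov = V_GS − V_TN = 3.35 − 1.38 = 1.97 V.
Since V_DS = 3.81 V ≥ V_ov = 1.97 V, the device is in saturation.
I_D = ½ k_n V_ov² = 0.5 × 4.192 × 1.97² = 8.13 mA.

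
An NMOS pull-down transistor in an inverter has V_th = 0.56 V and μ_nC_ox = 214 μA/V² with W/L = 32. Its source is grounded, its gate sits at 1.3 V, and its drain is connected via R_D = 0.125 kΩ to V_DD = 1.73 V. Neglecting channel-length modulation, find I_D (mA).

V_GS = V_G = 1.3 V, so V_ov = 1.3 − 0.56 = 0.74 V.
k_n = μ_nC_ox · (W/L) = 6.848 mA/V².
Assume saturation: I_D = ½ k_n V_ov² = 0.5 × 6.848 × 0.74² = 1.87 mA, giving V_DS = V_DD − I_D R_D = 1.73 − 1.87 × 0.125 = 1.5 V.
V_DS = 1.5 V ≥ V_ov = 0.74 V, confirming saturation.

I_D = 1.87 mA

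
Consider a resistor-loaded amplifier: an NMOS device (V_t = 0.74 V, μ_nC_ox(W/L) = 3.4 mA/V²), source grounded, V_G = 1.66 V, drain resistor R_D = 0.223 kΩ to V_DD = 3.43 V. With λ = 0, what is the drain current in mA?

V_GS = V_G = 1.66 V, so V_ov = 1.66 − 0.74 = 0.92 V.
Assume saturation: I_D = ½ k_n V_ov² = 0.5 × 3.4 × 0.92² = 1.44 mA, giving V_DS = V_DD − I_D R_D = 3.43 − 1.44 × 0.223 = 3.11 V.
V_DS = 3.11 V ≥ V_ov = 0.92 V, confirming saturation.

I_D = 1.44 mA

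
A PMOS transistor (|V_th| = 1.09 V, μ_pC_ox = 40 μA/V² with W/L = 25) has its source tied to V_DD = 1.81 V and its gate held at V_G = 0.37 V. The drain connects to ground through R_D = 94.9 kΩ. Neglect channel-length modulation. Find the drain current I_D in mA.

V_SG = V_DD − V_G = 1.81 − 0.37 = 1.44 V, so V_ov = 1.44 − 1.09 = 0.35 V.
k_p = μ_pC_ox · (W/L) = 1 mA/V².
Assume saturation: I_D = ½ k_p V_ov² = 0.5 × 1 × 0.35² = 0.0612 mA, giving V_SD = V_DD − I_D R_D = 1.81 − 0.0612 × 94.9 = -4 V.
But -4 V < V_ov = 0.35 V, so the device is actually in triode.
In triode I_D = k_p[V_ov V_SD − ½ V_SD²] and I_D = (V_DD − V_SD)/R_D. Equating: 47.5 V_SD² − 34.21 V_SD + 1.81 = 0, giving V_SD = 0.0575 V (the root below V_ov).
I_D = (1.81 − 0.0575) / 94.9 = 0.0185 mA.

I_D = 0.0185 mA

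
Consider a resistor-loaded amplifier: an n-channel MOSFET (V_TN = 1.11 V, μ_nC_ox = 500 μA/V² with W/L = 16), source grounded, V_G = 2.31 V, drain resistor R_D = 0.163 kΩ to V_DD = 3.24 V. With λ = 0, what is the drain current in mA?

I_D = 5.76 mA

V_GS = V_G = 2.31 V, so V_ov = 2.31 − 1.11 = 1.2 V.
k_n = μ_nC_ox · (W/L) = 8 mA/V².
Assume saturation: I_D = ½ k_n V_ov² = 0.5 × 8 × 1.2² = 5.76 mA, giving V_DS = V_DD − I_D R_D = 3.24 − 5.76 × 0.163 = 2.3 V.
V_DS = 2.3 V ≥ V_ov = 1.2 V, confirming saturation.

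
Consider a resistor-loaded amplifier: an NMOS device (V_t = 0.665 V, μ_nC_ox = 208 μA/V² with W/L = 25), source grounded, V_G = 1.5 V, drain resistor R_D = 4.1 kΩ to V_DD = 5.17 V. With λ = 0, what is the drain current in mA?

V_GS = V_G = 1.5 V, so V_ov = 1.5 − 0.665 = 0.835 V.
k_n = μ_nC_ox · (W/L) = 5.2 mA/V².
Assume saturation: I_D = ½ k_n V_ov² = 0.5 × 5.2 × 0.835² = 1.81 mA, giving V_DS = V_DD − I_D R_D = 5.17 − 1.81 × 4.1 = -2.26 V.
But -2.26 V < V_ov = 0.835 V, so the device is actually in triode.
In triode I_D = k_n[V_ov V_DS − ½ V_DS²] and I_D = (V_DD − V_DS)/R_D. Equating: 10.7 V_DS² − 18.8 V_DS + 5.17 = 0, giving V_DS = 0.341 V (the root below V_ov).
I_D = (5.17 − 0.341) / 4.1 = 1.18 mA.

I_D = 1.18 mA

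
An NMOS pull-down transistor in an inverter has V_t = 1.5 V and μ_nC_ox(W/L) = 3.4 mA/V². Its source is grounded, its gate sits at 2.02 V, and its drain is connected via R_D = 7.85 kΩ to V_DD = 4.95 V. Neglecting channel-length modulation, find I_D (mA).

V_GS = V_G = 2.02 V, so V_ov = 2.02 − 1.5 = 0.52 V.
Assume saturation: I_D = ½ k_n V_ov² = 0.5 × 3.4 × 0.52² = 0.46 mA, giving V_DS = V_DD − I_D R_D = 4.95 − 0.46 × 7.85 = 1.34 V.
V_DS = 1.34 V ≥ V_ov = 0.52 V, confirming saturation.

I_D = 0.460 mA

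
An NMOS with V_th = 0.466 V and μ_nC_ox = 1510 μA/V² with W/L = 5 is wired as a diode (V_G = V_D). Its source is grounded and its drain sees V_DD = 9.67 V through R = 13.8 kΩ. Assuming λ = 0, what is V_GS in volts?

V_GS = 0.877 V

With gate tied to drain, V_GS = V_DS ≥ V_GS − V_th, so the device is in saturation.
k_n = μ_nC_ox · (W/L) = 7.55 mA/V².
KCL at the drain: ½ k_n (V_GS − V_th)² = (V_DD − V_GS)/R.
Let x = V_GS − 0.466. Then 52.1 x² + x − 9.204 = 0, giving x = 0.411 V (positive root), so V_GS = 0.877 V.
I_D = (V_DD − V_GS)/R = (9.67 − 0.877) / 13.8 = 0.637 mA.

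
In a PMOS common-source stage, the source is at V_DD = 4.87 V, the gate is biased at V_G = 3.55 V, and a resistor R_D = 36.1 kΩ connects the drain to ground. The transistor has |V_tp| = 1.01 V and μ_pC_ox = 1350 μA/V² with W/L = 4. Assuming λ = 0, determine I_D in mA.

V_SG = V_DD − V_G = 4.87 − 3.55 = 1.32 V, so V_ov = 1.32 − 1.01 = 0.31 V.
k_p = μ_pC_ox · (W/L) = 5.4 mA/V².
Assume saturation: I_D = ½ k_p V_ov² = 0.5 × 5.4 × 0.31² = 0.259 mA, giving V_SD = V_DD − I_D R_D = 4.87 − 0.259 × 36.1 = -4.5 V.
But -4.5 V < V_ov = 0.31 V, so the device is actually in triode.
In triode I_D = k_p[V_ov V_SD − ½ V_SD²] and I_D = (V_DD − V_SD)/R_D. Equating: 97.5 V_SD² − 61.43 V_SD + 4.87 = 0, giving V_SD = 0.093 V (the root below V_ov).
I_D = (4.87 − 0.093) / 36.1 = 0.132 mA.

I_D = 0.132 mA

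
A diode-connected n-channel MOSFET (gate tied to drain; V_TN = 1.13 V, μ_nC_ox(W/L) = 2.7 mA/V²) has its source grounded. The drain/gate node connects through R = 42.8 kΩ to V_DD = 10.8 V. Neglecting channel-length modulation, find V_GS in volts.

V_GS = 1.53 V

With gate tied to drain, V_GS = V_DS ≥ V_GS − V_TN, so the device is in saturation.
KCL at the drain: ½ k_n (V_GS − V_TN)² = (V_DD − V_GS)/R.
Let x = V_GS − 1.13. Then 57.8 x² + x − 9.67 = 0, giving x = 0.401 V (positive root), so V_GS = 1.53 V.
I_D = (V_DD − V_GS)/R = (10.8 − 1.53) / 42.8 = 0.217 mA.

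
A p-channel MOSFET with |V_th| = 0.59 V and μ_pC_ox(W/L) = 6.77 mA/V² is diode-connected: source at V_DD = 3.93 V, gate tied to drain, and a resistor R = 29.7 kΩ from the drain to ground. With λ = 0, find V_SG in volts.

With gate tied to drain, V_SG = V_SD ≥ V_SG − |V_th|, so the device is in saturation.
KCL at the drain: ½ k_p (V_SG − |V_th|)² = (V_DD − V_SG)/R.
Let x = V_SG − 0.59. Then 101 x² + x − 3.34 = 0, giving x = 0.177 V (positive root), so V_SG = 0.767 V.
I_D = (V_DD − V_SG)/R = (3.93 − 0.767) / 29.7 = 0.106 mA.

V_SG = 0.767 V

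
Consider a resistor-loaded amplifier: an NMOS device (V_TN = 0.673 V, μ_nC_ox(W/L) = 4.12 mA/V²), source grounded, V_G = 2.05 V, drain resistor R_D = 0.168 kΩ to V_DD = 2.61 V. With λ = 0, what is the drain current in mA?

V_GS = V_G = 2.05 V, so V_ov = 2.05 − 0.673 = 1.38 V.
Assume saturation: I_D = ½ k_n V_ov² = 0.5 × 4.12 × 1.38² = 3.91 mA, giving V_DS = V_DD − I_D R_D = 2.61 − 3.91 × 0.168 = 1.95 V.
V_DS = 1.95 V ≥ V_ov = 1.38 V, confirming saturation.

I_D = 3.91 mA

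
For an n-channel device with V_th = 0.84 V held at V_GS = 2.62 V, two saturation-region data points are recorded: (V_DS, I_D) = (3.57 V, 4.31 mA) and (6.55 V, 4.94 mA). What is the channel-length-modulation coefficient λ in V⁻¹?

λ = 0.0595 V⁻¹

With V_GS fixed, I_D ∝ (1 + λ V_DS) in saturation, so I_D2/I_D1 = (1 + λ V_DS2)/(1 + λ V_DS1).
4.94/4.31 = 1.146 = (1 + 6.55 λ)/(1 + 3.57 λ).
Solving: λ (I_D1 V_DS2 − I_D2 V_DS1) = I_D2 − I_D1, so λ = (4.94 − 4.31) / (4.31 × 6.55 − 4.94 × 3.57) = 0.63 / 10.6 = 0.0595 V⁻¹.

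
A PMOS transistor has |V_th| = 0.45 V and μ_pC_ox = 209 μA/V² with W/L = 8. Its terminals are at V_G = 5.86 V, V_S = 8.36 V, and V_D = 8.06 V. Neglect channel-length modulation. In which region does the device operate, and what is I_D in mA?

Triode; I_D = 0.953 mA

V_SG = V_S − V_G = 8.36 − 5.86 = 2.5 V; V_SD = V_S − V_D = 8.36 − 8.06 = 0.3 V.
k_p = μ_pC_ox · (W/L) = 1.672 mA/V².
V_ov = V_SG − |V_th| = 2.5 − 0.45 = 2.05 V.
Since V_SD = 0.3 V < V_ov = 2.05 V, the device is in the triode region.
I_D = k_p [V_ov · V_SD − ½ V_SD²] = 1.672 × [2.05 × 0.3 − 0.5 × 0.3²] = 0.953 mA.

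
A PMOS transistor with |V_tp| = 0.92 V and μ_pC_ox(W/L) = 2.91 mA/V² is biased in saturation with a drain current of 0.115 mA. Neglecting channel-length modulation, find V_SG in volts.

V_SG = 1.20 V

In saturation I_D = ½ k_p (V_SG − |V_tp|)², so V_SG − |V_tp| = √(2 I_D / k_p) = √(2 × 0.115 / 2.91) = 0.281 V.
V_SG = 0.92 + 0.281 = 1.2 V.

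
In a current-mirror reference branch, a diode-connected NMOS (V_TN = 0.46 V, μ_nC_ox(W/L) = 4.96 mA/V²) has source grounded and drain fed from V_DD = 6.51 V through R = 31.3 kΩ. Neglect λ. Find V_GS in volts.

V_GS = 0.733 V

With gate tied to drain, V_GS = V_DS ≥ V_GS − V_TN, so the device is in saturation.
KCL at the drain: ½ k_n (V_GS − V_TN)² = (V_DD − V_GS)/R.
Let x = V_GS − 0.46. Then 77.6 x² + x − 6.05 = 0, giving x = 0.273 V (positive root), so V_GS = 0.733 V.
I_D = (V_DD − V_GS)/R = (6.51 − 0.733) / 31.3 = 0.185 mA.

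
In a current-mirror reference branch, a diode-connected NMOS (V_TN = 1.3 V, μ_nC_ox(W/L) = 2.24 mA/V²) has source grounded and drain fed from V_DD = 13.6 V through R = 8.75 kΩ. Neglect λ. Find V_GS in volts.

With gate tied to drain, V_GS = V_DS ≥ V_GS − V_TN, so the device is in saturation.
KCL at the drain: ½ k_n (V_GS − V_TN)² = (V_DD − V_GS)/R.
Let x = V_GS − 1.3. Then 9.8 x² + x − 12.3 = 0, giving x = 1.07 V (positive root), so V_GS = 2.37 V.
I_D = (V_DD − V_GS)/R = (13.6 − 2.37) / 8.75 = 1.28 mA.

V_GS = 2.37 V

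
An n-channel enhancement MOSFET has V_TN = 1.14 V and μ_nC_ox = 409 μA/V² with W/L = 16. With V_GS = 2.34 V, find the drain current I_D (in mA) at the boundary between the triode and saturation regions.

At the boundary V_DS = V_ov = V_GS − V_TN = 2.34 − 1.14 = 1.2 V.
k_n = μ_nC_ox · (W/L) = 6.544 mA/V².
I_D = ½ k_n V_ov² = 0.5 × 6.544 × 1.2² = 4.71 mA.

I_D = 4.71 mA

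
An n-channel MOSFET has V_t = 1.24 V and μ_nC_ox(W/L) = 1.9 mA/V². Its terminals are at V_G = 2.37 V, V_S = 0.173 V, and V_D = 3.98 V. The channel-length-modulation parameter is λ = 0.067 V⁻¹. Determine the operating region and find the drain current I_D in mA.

V_GS = V_G − V_S = 2.37 − 0.173 = 2.2 V; V_DS = V_D − V_S = 3.98 − 0.173 = 3.81 V.
V_ov = V_GS − V_t = 2.2 − 1.24 = 0.957 V.
Since V_DS = 3.81 V ≥ V_ov = 0.957 V, the device is in saturation.
I_D = ½ k_n V_ov² (1 + λ V_DS) = 0.5 × 1.9 × 0.957² × (1 + 0.067 × 3.81) = 1.09 mA.

Saturation; I_D = 1.09 mA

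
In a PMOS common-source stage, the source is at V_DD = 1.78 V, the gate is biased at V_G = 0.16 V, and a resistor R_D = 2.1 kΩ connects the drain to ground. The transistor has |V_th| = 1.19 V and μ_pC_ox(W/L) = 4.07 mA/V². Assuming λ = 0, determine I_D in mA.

V_SG = V_DD − V_G = 1.78 − 0.16 = 1.62 V, so V_ov = 1.62 − 1.19 = 0.43 V.
Assume saturation: I_D = ½ k_p V_ov² = 0.5 × 4.07 × 0.43² = 0.376 mA, giving V_SD = V_DD − I_D R_D = 1.78 − 0.376 × 2.1 = 0.99 V.
V_SD = 0.99 V ≥ V_ov = 0.43 V, confirming saturation.

I_D = 0.376 mA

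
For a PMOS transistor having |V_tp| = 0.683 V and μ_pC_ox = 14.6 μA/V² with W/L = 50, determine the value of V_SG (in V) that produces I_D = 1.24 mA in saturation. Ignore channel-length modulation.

V_SG = 2.53 V

k_p = μ_pC_ox · (W/L) = 0.73 mA/V².
In saturation I_D = ½ k_p (V_SG − |V_tp|)², so V_SG − |V_tp| = √(2 I_D / k_p) = √(2 × 1.24 / 0.73) = 1.84 V.
V_SG = 0.683 + 1.84 = 2.53 V.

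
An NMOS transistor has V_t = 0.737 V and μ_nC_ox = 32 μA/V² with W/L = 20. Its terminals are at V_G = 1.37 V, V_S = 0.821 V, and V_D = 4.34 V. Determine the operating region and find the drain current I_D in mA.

V_GS = V_G − V_S = 1.37 − 0.821 = 0.549 V; V_DS = V_D − V_S = 4.34 − 0.821 = 3.52 V.
V_GS = 0.549 V < V_t = 0.737 V, so the transistor is in cutoff.

Cutoff; I_D = 0 mA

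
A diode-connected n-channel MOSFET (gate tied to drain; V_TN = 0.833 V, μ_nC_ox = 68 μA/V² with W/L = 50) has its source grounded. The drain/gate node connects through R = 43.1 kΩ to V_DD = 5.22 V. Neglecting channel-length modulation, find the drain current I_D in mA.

With gate tied to drain, V_GS = V_DS ≥ V_GS − V_TN, so the device is in saturation.
k_n = μ_nC_ox · (W/L) = 3.4 mA/V².
KCL at the drain: ½ k_n (V_GS − V_TN)² = (V_DD − V_GS)/R.
Let x = V_GS − 0.833. Then 73.3 x² + x − 4.387 = 0, giving x = 0.238 V (positive root), so V_GS = 1.07 V.
I_D = (V_DD − V_GS)/R = (5.22 − 1.07) / 43.1 = 0.0963 mA.

I_D = 0.0963 mA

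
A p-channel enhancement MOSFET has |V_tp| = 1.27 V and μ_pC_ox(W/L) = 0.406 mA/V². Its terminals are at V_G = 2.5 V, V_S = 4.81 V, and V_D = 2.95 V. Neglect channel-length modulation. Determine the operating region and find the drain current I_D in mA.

Saturation; I_D = 0.220 mA

V_SG = V_S − V_G = 4.81 − 2.5 = 2.31 V; V_SD = V_S − V_D = 4.81 − 2.95 = 1.86 V.
V_ov = V_SG − |V_tp| = 2.31 − 1.27 = 1.04 V.
Since V_SD = 1.86 V ≥ V_ov = 1.04 V, the device is in saturation.
I_D = ½ k_p V_ov² = 0.5 × 0.406 × 1.04² = 0.22 mA.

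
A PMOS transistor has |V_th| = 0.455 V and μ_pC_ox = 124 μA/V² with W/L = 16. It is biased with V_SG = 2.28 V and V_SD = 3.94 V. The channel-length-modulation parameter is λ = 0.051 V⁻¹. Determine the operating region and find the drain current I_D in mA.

Saturation; I_D = 3.97 mA

k_p = μ_pC_ox · (W/L) = 1.984 mA/V².
V_ov = V_SG − |V_th| = 2.28 − 0.455 = 1.82 V.
Since V_SD = 3.94 V ≥ V_ov = 1.82 V, the device is in saturation.
I_D = ½ k_p V_ov² (1 + λ V_SD) = 0.5 × 1.984 × 1.82² × (1 + 0.051 × 3.94) = 3.97 mA.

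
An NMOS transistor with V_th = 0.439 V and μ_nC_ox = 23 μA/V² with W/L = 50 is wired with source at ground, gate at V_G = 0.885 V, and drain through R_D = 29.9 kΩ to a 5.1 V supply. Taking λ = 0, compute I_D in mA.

V_GS = V_G = 0.885 V, so V_ov = 0.885 − 0.439 = 0.446 V.
k_n = μ_nC_ox · (W/L) = 1.15 mA/V².
Assume saturation: I_D = ½ k_n V_ov² = 0.5 × 1.15 × 0.446² = 0.114 mA, giving V_DS = V_DD − I_D R_D = 5.1 − 0.114 × 29.9 = 1.68 V.
V_DS = 1.68 V ≥ V_ov = 0.446 V, confirming saturation.

I_D = 0.114 mA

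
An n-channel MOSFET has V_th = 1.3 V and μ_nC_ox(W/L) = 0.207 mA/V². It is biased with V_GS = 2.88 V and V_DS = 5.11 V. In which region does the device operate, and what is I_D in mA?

Saturation; I_D = 0.258 mA

V_ov = V_GS − V_th = 2.88 − 1.3 = 1.58 V.
Since V_DS = 5.11 V ≥ V_ov = 1.58 V, the device is in saturation.
I_D = ½ k_n V_ov² = 0.5 × 0.207 × 1.58² = 0.258 mA.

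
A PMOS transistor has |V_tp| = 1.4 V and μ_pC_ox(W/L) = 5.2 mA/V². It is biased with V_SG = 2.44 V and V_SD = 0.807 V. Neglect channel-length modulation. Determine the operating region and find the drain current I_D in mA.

V_ov = V_SG − |V_tp| = 2.44 − 1.4 = 1.04 V.
Since V_SD = 0.807 V < V_ov = 1.04 V, the device is in the triode region.
I_D = k_p [V_ov · V_SD − ½ V_SD²] = 5.2 × [1.04 × 0.807 − 0.5 × 0.807²] = 2.67 mA.

Triode; I_D = 2.67 mA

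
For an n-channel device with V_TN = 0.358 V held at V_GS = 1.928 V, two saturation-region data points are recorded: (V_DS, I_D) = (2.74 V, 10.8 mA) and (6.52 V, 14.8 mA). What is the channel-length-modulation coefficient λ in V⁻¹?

With V_GS fixed, I_D ∝ (1 + λ V_DS) in saturation, so I_D2/I_D1 = (1 + λ V_DS2)/(1 + λ V_DS1).
14.8/10.8 = 1.37 = (1 + 6.52 λ)/(1 + 2.74 λ).
Solving: λ (I_D1 V_DS2 − I_D2 V_DS1) = I_D2 − I_D1, so λ = (14.8 − 10.8) / (10.8 × 6.52 − 14.8 × 2.74) = 4 / 29.9 = 0.134 V⁻¹.

λ = 0.134 V⁻¹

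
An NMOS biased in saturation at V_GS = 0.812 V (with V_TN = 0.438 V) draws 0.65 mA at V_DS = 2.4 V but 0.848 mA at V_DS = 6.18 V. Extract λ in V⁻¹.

With V_GS fixed, I_D ∝ (1 + λ V_DS) in saturation, so I_D2/I_D1 = (1 + λ V_DS2)/(1 + λ V_DS1).
0.848/0.65 = 1.305 = (1 + 6.18 λ)/(1 + 2.4 λ).
Solving: λ (I_D1 V_DS2 − I_D2 V_DS1) = I_D2 − I_D1, so λ = (0.848 − 0.65) / (0.65 × 6.18 − 0.848 × 2.4) = 0.198 / 1.98 = 0.0999 V⁻¹.

λ = 0.0999 V⁻¹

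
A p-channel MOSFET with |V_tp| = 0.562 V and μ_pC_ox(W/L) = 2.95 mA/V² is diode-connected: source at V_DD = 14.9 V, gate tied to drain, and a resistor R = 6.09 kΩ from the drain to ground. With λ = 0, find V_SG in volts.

With gate tied to drain, V_SG = V_SD ≥ V_SG − |V_tp|, so the device is in saturation.
KCL at the drain: ½ k_p (V_SG − |V_tp|)² = (V_DD − V_SG)/R.
Let x = V_SG − 0.562. Then 8.98 x² + x − 14.34 = 0, giving x = 1.21 V (positive root), so V_SG = 1.77 V.
I_D = (V_DD − V_SG)/R = (14.9 − 1.77) / 6.09 = 2.16 mA.

V_SG = 1.77 V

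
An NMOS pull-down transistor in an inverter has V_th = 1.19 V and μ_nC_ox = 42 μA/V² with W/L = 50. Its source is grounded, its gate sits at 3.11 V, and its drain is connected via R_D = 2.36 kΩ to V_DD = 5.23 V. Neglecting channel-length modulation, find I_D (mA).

I_D = 1.97 mA

V_GS = V_G = 3.11 V, so V_ov = 3.11 − 1.19 = 1.92 V.
k_n = μ_nC_ox · (W/L) = 2.1 mA/V².
Assume saturation: I_D = ½ k_n V_ov² = 0.5 × 2.1 × 1.92² = 3.87 mA, giving V_DS = V_DD − I_D R_D = 5.23 − 3.87 × 2.36 = -3.9 V.
But -3.9 V < V_ov = 1.92 V, so the device is actually in triode.
In triode I_D = k_n[V_ov V_DS − ½ V_DS²] and I_D = (V_DD − V_DS)/R_D. Equating: 2.48 V_DS² − 10.52 V_DS + 5.23 = 0, giving V_DS = 0.575 V (the root below V_ov).
I_D = (5.23 − 0.575) / 2.36 = 1.97 mA.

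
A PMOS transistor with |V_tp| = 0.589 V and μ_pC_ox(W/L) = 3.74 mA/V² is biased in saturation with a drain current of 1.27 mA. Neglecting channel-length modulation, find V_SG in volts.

V_SG = 1.41 V

In saturation I_D = ½ k_p (V_SG − |V_tp|)², so V_SG − |V_tp| = √(2 I_D / k_p) = √(2 × 1.27 / 3.74) = 0.824 V.
V_SG = 0.589 + 0.824 = 1.41 V.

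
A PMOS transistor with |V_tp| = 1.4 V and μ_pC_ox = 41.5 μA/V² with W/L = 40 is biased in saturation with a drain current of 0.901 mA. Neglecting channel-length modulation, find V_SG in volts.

k_p = μ_pC_ox · (W/L) = 1.66 mA/V².
In saturation I_D = ½ k_p (V_SG − |V_tp|)², so V_SG − |V_tp| = √(2 I_D / k_p) = √(2 × 0.901 / 1.66) = 1.04 V.
V_SG = 1.4 + 1.04 = 2.44 V.

V_SG = 2.44 V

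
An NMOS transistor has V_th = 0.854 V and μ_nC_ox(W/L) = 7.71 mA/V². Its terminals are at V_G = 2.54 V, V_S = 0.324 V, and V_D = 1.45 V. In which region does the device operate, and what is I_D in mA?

Triode; I_D = 6.94 mA

V_GS = V_G − V_S = 2.54 − 0.324 = 2.22 V; V_DS = V_D − V_S = 1.45 − 0.324 = 1.13 V.
V_ov = V_GS − V_th = 2.22 − 0.854 = 1.36 V.
Since V_DS = 1.13 V < V_ov = 1.36 V, the device is in the triode region.
I_D = k_n [V_ov · V_DS − ½ V_DS²] = 7.71 × [1.36 × 1.13 − 0.5 × 1.13²] = 6.94 mA.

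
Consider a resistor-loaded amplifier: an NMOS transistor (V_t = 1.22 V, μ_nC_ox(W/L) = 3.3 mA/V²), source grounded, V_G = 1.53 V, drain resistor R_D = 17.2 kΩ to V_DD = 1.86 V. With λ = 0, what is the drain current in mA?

I_D = 0.101 mA

V_GS = V_G = 1.53 V, so V_ov = 1.53 − 1.22 = 0.31 V.
Assume saturation: I_D = ½ k_n V_ov² = 0.5 × 3.3 × 0.31² = 0.159 mA, giving V_DS = V_DD − I_D R_D = 1.86 − 0.159 × 17.2 = -0.867 V.
But -0.867 V < V_ov = 0.31 V, so the device is actually in triode.
In triode I_D = k_n[V_ov V_DS − ½ V_DS²] and I_D = (V_DD − V_DS)/R_D. Equating: 28.4 V_DS² − 18.6 V_DS + 1.86 = 0, giving V_DS = 0.123 V (the root below V_ov).
I_D = (1.86 − 0.123) / 17.2 = 0.101 mA.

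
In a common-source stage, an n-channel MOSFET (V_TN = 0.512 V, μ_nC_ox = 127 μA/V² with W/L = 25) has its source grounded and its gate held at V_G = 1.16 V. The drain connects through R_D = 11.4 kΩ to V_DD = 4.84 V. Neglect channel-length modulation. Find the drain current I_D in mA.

V_GS = V_G = 1.16 V, so V_ov = 1.16 − 0.512 = 0.648 V.
k_n = μ_nC_ox · (W/L) = 3.175 mA/V².
Assume saturation: I_D = ½ k_n V_ov² = 0.5 × 3.175 × 0.648² = 0.667 mA, giving V_DS = V_DD − I_D R_D = 4.84 − 0.667 × 11.4 = -2.76 V.
But -2.76 V < V_ov = 0.648 V, so the device is actually in triode.
In triode I_D = k_n[V_ov V_DS − ½ V_DS²] and I_D = (V_DD − V_DS)/R_D. Equating: 18.1 V_DS² − 24.45 V_DS + 4.84 = 0, giving V_DS = 0.241 V (the root below V_ov).
I_D = (4.84 − 0.241) / 11.4 = 0.403 mA.

I_D = 0.403 mA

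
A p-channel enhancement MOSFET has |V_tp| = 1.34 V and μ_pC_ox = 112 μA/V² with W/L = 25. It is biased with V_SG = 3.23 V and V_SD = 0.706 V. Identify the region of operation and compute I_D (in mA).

Triode; I_D = 3.04 mA

k_p = μ_pC_ox · (W/L) = 2.8 mA/V².
V_ov = V_SG − |V_tp| = 3.23 − 1.34 = 1.89 V.
Since V_SD = 0.706 V < V_ov = 1.89 V, the device is in the triode region.
I_D = k_p [V_ov · V_SD − ½ V_SD²] = 2.8 × [1.89 × 0.706 − 0.5 × 0.706²] = 3.04 mA.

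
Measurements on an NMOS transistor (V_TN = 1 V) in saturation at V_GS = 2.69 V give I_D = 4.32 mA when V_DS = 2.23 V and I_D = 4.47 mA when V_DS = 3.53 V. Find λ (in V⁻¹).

With V_GS fixed, I_D ∝ (1 + λ V_DS) in saturation, so I_D2/I_D1 = (1 + λ V_DS2)/(1 + λ V_DS1).
4.47/4.32 = 1.035 = (1 + 3.53 λ)/(1 + 2.23 λ).
Solving: λ (I_D1 V_DS2 − I_D2 V_DS1) = I_D2 − I_D1, so λ = (4.47 − 4.32) / (4.32 × 3.53 − 4.47 × 2.23) = 0.15 / 5.28 = 0.0284 V⁻¹.

λ = 0.0284 V⁻¹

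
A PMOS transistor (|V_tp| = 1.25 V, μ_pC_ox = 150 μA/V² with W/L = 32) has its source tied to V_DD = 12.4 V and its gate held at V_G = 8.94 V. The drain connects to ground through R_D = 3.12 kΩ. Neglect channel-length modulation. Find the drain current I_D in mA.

V_SG = V_DD − V_G = 12.4 − 8.94 = 3.46 V, so V_ov = 3.46 − 1.25 = 2.21 V.
k_p = μ_pC_ox · (W/L) = 4.8 mA/V².
Assume saturation: I_D = ½ k_p V_ov² = 0.5 × 4.8 × 2.21² = 11.7 mA, giving V_SD = V_DD − I_D R_D = 12.4 − 11.7 × 3.12 = -24.2 V.
But -24.2 V < V_ov = 2.21 V, so the device is actually in triode.
In triode I_D = k_p[V_ov V_SD − ½ V_SD²] and I_D = (V_DD − V_SD)/R_D. Equating: 7.49 V_SD² − 34.1 V_SD + 12.4 = 0, giving V_SD = 0.399 V (the root below V_ov).
I_D = (12.4 − 0.399) / 3.12 = 3.85 mA.

I_D = 3.85 mA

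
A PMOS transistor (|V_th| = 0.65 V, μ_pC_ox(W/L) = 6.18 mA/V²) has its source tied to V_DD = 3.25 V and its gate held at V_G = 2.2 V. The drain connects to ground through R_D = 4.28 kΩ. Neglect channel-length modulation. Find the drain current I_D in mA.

V_SG = V_DD − V_G = 3.25 − 2.2 = 1.05 V, so V_ov = 1.05 − 0.65 = 0.4 V.
Assume saturation: I_D = ½ k_p V_ov² = 0.5 × 6.18 × 0.4² = 0.494 mA, giving V_SD = V_DD − I_D R_D = 3.25 − 0.494 × 4.28 = 1.13 V.
V_SD = 1.13 V ≥ V_ov = 0.4 V, confirming saturation.

I_D = 0.494 mA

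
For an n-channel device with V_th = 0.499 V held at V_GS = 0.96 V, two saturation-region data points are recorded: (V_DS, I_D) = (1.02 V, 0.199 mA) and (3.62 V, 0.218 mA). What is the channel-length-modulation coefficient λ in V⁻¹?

λ = 0.0382 V⁻¹

With V_GS fixed, I_D ∝ (1 + λ V_DS) in saturation, so I_D2/I_D1 = (1 + λ V_DS2)/(1 + λ V_DS1).
0.218/0.199 = 1.095 = (1 + 3.62 λ)/(1 + 1.02 λ).
Solving: λ (I_D1 V_DS2 − I_D2 V_DS1) = I_D2 − I_D1, so λ = (0.218 − 0.199) / (0.199 × 3.62 − 0.218 × 1.02) = 0.019 / 0.498 = 0.0382 V⁻¹.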